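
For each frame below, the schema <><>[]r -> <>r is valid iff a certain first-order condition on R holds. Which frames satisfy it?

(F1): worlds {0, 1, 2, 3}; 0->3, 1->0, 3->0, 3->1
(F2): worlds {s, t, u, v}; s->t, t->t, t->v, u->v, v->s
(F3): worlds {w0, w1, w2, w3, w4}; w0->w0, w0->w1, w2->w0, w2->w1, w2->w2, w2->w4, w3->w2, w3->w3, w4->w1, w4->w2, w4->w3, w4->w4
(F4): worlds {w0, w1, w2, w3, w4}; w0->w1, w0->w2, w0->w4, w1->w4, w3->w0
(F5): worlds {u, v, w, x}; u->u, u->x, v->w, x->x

(F5)

Frame correspondent (Sahlqvist): forall x forall y (x R^2 y -> exists w (yRw & xRw)) — i.e. a generalized confluence (Geach) condition.
(F1): fails — 0R²1 but no w with 1Rw and 0Rw.
(F2): fails — sR²v but no w with vRw and sRw.
(F3): fails — w0R²w1 but no w with w1Rw and w0Rw.
(F4): fails — w0R²w4 but no w with w4Rw and w0Rw.
(F5): ✓.
Valid on: (F5).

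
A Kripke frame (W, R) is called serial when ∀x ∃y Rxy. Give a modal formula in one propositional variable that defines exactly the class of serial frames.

A defining formula is □ψ → ◇ψ (the D axiom).
Suppose □ψ→◇ψ is valid. At any x set V(ψ)=W. Then □ψ at x, so ◇ψ at x, so x has a successor.

□ψ → ◇ψ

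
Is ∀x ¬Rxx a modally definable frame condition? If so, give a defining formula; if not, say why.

Any modally definable frame class is closed under surjective bounded morphisms.
The 4-cycle (worlds a,b,c,d with a→b→c→d→a) is irreflexive, and the map sending every world to a single reflexive point • is a surjective bounded morphism (forth: every edge maps to (•,•); back: every world has a successor). So any modal formula valid on the 4-cycle is also valid on the reflexive point, which is not irreflexive.
Hence irreflexivity is not modally definable.

Not definable by any modal formula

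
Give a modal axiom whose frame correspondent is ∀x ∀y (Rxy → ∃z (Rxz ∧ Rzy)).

□□q → □q

A defining formula is □□q → □q (the C4 axiom).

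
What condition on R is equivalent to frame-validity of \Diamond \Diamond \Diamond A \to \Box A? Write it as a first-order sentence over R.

\forall x \forall y \forall z ((x R^3 y \wedge xRz) \to \exists w (y = w \wedge z = w))

This is a Sahlqvist (Geach-type) schema ◇^3□^0A → □^1◇^0A.
First-order correspondent: \forall x \forall y \forall z ((x R^3 y \wedge xRz) \to \exists w (y = w \wedge z = w)).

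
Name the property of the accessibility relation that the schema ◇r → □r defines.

Suppose ◇r→□r is valid. Take Rxy, Rxz and set V(r)={y}. Then ◇r at x, so □r at x, so r at z, i.e. z=y.
Conversely, any frame satisfying ∀x ∀y ∀z (Rxy ∧ Rxz → y = z) validates the schema.
Frame condition: ∀x ∀y ∀z (Rxy ∧ Rxz → y = z).

partial functionality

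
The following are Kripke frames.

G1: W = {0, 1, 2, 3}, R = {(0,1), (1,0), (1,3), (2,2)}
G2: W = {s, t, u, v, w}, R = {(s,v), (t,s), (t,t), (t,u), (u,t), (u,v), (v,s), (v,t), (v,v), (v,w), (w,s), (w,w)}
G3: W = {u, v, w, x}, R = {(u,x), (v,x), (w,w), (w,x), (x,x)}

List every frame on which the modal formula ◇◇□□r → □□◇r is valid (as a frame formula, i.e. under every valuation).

G2, G3

This is the axiom for a generalized confluence (Geach) condition; its first-order frame correspondent is ∀x ∀y ∀z ((xR²y ∧ xR²z) → ∃w (yR²w ∧ zRw)).
G1: fails — 0R²0, 0R²0 but no w with 0R²w and 0Rw.
G2: ✓.
G3: ✓.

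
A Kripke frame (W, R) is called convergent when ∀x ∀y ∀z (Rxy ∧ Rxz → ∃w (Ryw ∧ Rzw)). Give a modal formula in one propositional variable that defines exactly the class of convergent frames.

◇□ψ → □◇ψ

The condition is convergence. The .2 schema ◇□ψ → □◇ψ defines it.
Suppose ◇□ψ→□◇ψ is valid. Take Rxy, Rxz and set V(ψ)={w : Ryw}. Then □ψ at y so ◇□ψ at x, so □◇ψ at x, so ◇ψ at z, giving w with Rzw and Ryw.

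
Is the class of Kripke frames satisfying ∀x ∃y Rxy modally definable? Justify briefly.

Definable; □r → ◇r defines it

This is a Sahlqvist condition; the D axiom □r → ◇r defines it.
Suppose □r→◇r is valid. At any x set V(r)=W. Then □r at x, so ◇r at x, so x has a successor.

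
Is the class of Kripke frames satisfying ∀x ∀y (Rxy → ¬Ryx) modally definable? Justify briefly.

No

Modal frame validity is preserved under surjective bounded morphisms.
The 4-cycle (worlds 0,1,2,3 with 0→1→2→3→0) is asymmetric. Mapping every world to a single reflexive point • is a surjective bounded morphism, and the reflexive point is not asymmetric (R•• but asymmetry requires ¬R••).
So no modal formula (or set of formulas) defines exactly the asymmetric frames.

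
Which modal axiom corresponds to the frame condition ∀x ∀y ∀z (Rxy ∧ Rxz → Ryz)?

◇ψ → □◇ψ

A defining formula is ◇ψ → □◇ψ (the 5 axiom).
Suppose ◇ψ→□◇ψ is valid. Take Rxy, Rxz and set V(ψ)={y}. Then ◇ψ at x, so □◇ψ at x, so ◇ψ at z, so some w with Rzw has ψ; w=y, i.e. Rzy. By symmetry of the argument, Ryz.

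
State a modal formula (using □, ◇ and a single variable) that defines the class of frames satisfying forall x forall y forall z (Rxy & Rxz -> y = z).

◇ψ → □ψ

The condition is partial functionality. The CD schema ◇ψ → □ψ defines it.
Suppose ◇ψ→□ψ is valid. Take Rxy, Rxz and set V(ψ)={y}. Then ◇ψ at x, so □ψ at x, so ψ at z, i.e. z=y.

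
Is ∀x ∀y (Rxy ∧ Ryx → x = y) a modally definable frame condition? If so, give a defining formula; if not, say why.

No — not modally definable

Modal frame validity is preserved under surjective bounded morphisms.
The 6-cycle (worlds a,b,c,d,e,f with a→b→c→d→e→f→a) is antisymmetric. Sending even-indexed worlds to s and odd-indexed worlds to t is a surjective bounded morphism onto the two-world frame with s↔t, which is not antisymmetric.
So the class is not modally definable.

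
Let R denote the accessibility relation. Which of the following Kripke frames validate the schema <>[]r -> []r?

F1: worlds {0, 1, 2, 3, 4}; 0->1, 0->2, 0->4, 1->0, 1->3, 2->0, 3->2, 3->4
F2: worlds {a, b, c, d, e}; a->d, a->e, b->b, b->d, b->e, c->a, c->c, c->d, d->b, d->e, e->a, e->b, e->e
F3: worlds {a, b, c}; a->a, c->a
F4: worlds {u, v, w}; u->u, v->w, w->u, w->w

F3

Frame correspondent (Sahlqvist): forall x forall y forall z (Rxy & Rxz -> Ryz) — i.e. the Euclidean property.
F1: fails — R02 and R02 but not R22.
F2: fails — Rae and Rad but not Red.
F3: holds.
F4: fails — Rwu and Rww but not Ruw.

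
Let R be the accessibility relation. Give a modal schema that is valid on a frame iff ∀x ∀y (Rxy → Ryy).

□(□ψ → ψ)

The condition is shift-reflexivity. The T□ schema □(□ψ → ψ) defines it.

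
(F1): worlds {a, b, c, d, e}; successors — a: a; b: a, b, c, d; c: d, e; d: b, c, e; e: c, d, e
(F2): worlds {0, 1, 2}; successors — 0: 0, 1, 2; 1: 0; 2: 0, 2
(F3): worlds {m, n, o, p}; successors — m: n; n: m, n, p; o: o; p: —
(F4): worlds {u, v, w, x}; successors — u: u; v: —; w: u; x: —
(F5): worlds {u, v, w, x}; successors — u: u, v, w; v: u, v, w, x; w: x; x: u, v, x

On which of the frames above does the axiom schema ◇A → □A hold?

(F4)

This is the axiom for partial functionality; its first-order frame correspondent is ∀x ∀y ∀z (Rxy ∧ Rxz → y = z).
(F1): fails — b sees both a and b.
(F2): fails — 0 sees both 0 and 1.
(F3): fails — n sees both m and n.
(F4): ✓.
(F5): fails — u sees both u and v.
Valid on: (F4).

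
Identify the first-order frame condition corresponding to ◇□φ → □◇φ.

convergence: ∀x ∀y ∀z (Rxy ∧ Rxz → ∃w (Ryw ∧ Rzw))

This is the .2 axiom.
Its frame correspondent is convergence — ∀x ∀y ∀z (Rxy ∧ Rxz → ∃w (Ryw ∧ Rzw)).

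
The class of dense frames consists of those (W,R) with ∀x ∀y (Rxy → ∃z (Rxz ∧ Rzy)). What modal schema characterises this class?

□□q → □q

A defining formula is □□q → □q (the C4 axiom).
Suppose □□q→□q is valid. Take Rxy and set V(q)={w : xR²w}. Then □□q at x, so □q at x, so q at y, i.e. ∃z(Rxz∧Rzy).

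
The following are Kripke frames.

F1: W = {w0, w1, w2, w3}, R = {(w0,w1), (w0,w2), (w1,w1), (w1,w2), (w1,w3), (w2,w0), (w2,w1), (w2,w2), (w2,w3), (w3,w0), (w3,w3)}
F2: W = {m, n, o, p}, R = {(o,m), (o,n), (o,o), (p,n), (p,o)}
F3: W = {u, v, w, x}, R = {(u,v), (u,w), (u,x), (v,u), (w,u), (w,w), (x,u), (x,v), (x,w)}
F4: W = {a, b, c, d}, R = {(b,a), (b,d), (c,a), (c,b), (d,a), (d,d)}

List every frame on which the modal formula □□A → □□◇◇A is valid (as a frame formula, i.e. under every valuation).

F1, F3

This is the axiom for a generalized confluence (Geach) condition; its first-order frame correspondent is ∀x ∀z (xR²z → ∃w (xR²w ∧ zR²w)).
F1: condition met.
F2: fails — oR²m but no w with oR²w and mR²w.
F3: condition met.
F4: fails — bR²a but no w with bR²w and aR²w.
Valid on: F1, F3.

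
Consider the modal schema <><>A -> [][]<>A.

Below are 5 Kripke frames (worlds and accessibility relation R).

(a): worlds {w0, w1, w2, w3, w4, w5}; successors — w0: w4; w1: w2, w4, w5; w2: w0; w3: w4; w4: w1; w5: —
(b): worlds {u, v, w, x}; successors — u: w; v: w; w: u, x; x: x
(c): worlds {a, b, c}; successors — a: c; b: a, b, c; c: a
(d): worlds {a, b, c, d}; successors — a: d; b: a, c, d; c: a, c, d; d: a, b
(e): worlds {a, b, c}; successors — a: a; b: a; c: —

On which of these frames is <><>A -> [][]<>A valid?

The schema corresponds to a generalized confluence (Geach) condition: forall x forall y forall z ((x R^2 y & x R^2 z) -> exists w (y = w & zRw)).
(a): fails — w0R²w1, w0R²w1 but no w with w1=w and w1Rw.
(b): fails — uR²u, uR²u but no t with u=t and uRt.
(c): fails — aR²a, aR²a but no w with a=w and aRw.
(d): fails — aR²a, aR²a but no w with a=w and aRw.
(e): ✓.

(e)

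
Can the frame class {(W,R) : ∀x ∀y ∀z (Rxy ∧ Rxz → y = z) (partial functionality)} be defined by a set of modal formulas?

Yes: it is partial functionality, defined by the CD schema ◇p → □p.
Suppose ◇p→□p is valid. Take Rxy, Rxz and set V(p)={y}. Then ◇p at x, so □p at x, so p at z, i.e. z=y.

Yes, by ◇p → □p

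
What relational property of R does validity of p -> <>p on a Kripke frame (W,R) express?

This is a form of the T axiom.
Its frame correspondent is reflexivity — forall x Rxx.

reflexivity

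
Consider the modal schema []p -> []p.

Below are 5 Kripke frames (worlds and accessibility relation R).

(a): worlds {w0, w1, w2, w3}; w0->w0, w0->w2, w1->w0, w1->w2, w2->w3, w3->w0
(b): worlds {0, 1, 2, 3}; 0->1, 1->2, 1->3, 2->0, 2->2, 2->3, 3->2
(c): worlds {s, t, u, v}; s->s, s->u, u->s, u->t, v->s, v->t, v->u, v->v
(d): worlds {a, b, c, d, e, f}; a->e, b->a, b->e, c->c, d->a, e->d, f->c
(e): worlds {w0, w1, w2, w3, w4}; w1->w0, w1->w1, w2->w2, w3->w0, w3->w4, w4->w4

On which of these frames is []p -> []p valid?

(a), (b), (c), (d), (e)

Frame correspondent (Sahlqvist): forall x forall z (xRz -> exists w (xRw & z = w)) — i.e. a generalized confluence (Geach) condition.
(a): ✓.
(b): ✓.
(c): ✓.
(d): ✓.
(e): ✓.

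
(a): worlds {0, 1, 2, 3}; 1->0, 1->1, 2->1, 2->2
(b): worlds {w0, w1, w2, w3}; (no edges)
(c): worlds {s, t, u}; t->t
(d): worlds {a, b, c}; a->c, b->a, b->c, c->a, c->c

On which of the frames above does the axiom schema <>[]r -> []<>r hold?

(b), (c), (d)

The schema corresponds to convergence: forall x forall y forall z (Rxy & Rxz -> exists w (Ryw & Rzw)).
(a): fails — R10 and R10 but 0 and 0 have no common successor.
(b): condition met.
(c): condition met.
(d): condition met.
Valid on: (b), (c), (d).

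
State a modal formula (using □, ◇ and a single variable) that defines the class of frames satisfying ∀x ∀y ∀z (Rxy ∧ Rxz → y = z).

◇r → □r

The condition is partial functionality. The CD schema ◇r → □r defines it.
Suppose ◇r→□r is valid. Take Rxy, Rxz and set V(r)={y}. Then ◇r at x, so □r at x, so r at z, i.e. z=y.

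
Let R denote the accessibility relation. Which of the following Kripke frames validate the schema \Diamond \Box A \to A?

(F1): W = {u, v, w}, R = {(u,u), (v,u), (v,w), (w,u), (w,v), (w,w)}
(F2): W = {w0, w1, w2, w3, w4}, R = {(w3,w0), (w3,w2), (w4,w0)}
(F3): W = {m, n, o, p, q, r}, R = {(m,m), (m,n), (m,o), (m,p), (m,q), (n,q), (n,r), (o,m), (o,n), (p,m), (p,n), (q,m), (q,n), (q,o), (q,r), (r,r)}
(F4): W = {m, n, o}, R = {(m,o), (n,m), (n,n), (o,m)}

none

The schema corresponds to symmetry: \forall x \forall y (Rxy \to Ryx).
(F1): fails — Rwu but not Ruw.
(F2): fails — Rw4w0 but not Rw0w4.
(F3): fails — Rnr but not Rrn.
(F4): fails — Rnm but not Rmn.
Valid on no frame.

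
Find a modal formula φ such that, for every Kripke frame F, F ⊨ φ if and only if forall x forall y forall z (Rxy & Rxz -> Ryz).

◇q → □◇q

This is the Euclidean property; the standard corresponding axiom is 5: ◇q → □◇q.
Suppose ◇q→□◇q is valid. Take Rxy, Rxz and set V(q)={y}. Then ◇q at x, so □◇q at x, so ◇q at z, so some w with Rzw has q; w=y, i.e. Rzy. By symmetry of the argument, Ryz.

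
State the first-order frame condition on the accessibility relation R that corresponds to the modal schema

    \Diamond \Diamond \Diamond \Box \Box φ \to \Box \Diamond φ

\forall x \forall y \forall z ((x R^3 y \wedge xRz) \to \exists w (y R^2 w \wedge zRw))

This is a Sahlqvist (Geach-type) schema ◇^3□^2φ → □^1◇^1φ.
Minimal-valuation argument: fix x; take any y with xR^3y and any z with xR^1z. Set V(φ) to the set of worlds R-reachable from y in exactly 2 steps. Then □^2φ holds at y, so the antecedent holds at x; validity forces ◇^1φ at z, giving a w with zR^1w and yR^2w.
First-order correspondent: \forall x \forall y \forall z ((x R^3 y \wedge xRz) \to \exists w (y R^2 w \wedge zRw)).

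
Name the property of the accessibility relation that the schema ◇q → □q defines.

partial functionality

Suppose ◇q→□q is valid. Take Rxy, Rxz and set V(q)={y}. Then ◇q at x, so □q at x, so q at z, i.e. z=y.
The converse is a direct semantic check.
So the correspondent is partial functionality.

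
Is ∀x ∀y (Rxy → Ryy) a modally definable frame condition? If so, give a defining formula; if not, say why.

Yes — defined by □(□q → q)

The condition is shift-reflexivity. A defining modal formula is □(□q → q).
Suppose □(□q→q) is valid. Take Rxy and set V(q)={w : Ryw}. Then at y, □q holds; since □(□q→q) at x, □q→q at y, so q at y, i.e. Ryy.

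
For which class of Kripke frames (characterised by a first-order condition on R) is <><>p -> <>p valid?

Transitivity

Equivalently (dual form): □p → □□p.
Suppose □p→□□p is valid. Take Rxy, Ryz and set V(p)={w : Rxw}. Then □p at x, so □□p at x, so □p at y, so p at z, i.e. Rxz.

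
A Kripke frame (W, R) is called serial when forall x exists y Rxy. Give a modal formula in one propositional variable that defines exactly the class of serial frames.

This is seriality; the standard corresponding axiom is D: □r → ◇r.

□r → ◇r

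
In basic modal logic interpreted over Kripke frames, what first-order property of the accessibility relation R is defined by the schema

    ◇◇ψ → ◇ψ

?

transitivity

Equivalently (dual form): □ψ → □□ψ.
Suppose □ψ→□□ψ is valid. Take Rxy, Ryz and set V(ψ)={w : Rxw}. Then □ψ at x, so □□ψ at x, so □ψ at y, so ψ at z, i.e. Rxz.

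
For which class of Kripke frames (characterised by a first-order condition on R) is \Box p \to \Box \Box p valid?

Transitivity

Suppose □p→□□p is valid. Take Rxy, Ryz and set V(p)={w : Rxw}. Then □p at x, so □□p at x, so □p at y, so p at z, i.e. Rxz.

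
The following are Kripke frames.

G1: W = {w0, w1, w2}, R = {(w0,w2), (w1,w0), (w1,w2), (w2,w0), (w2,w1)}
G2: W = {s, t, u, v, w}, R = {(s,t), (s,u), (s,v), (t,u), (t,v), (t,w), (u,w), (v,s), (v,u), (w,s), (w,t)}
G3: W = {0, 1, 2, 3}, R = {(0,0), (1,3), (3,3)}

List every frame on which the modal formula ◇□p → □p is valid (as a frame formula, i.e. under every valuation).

G3

The schema corresponds to the Euclidean property: ∀x ∀y ∀z (Rxy ∧ Rxz → Ryz).
G1: fails — Rw0w2 and Rw0w2 but not Rw2w2.
G2: fails — Rsv and Rsv but not Rvv.
G3: satisfies the condition.
Valid on: G3.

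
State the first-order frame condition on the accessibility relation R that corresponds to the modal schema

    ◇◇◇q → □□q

∀x ∀y ∀z ((xR³y ∧ xR²z) → ∃w (y = w ∧ z = w))

This is a Sahlqvist (Geach-type) schema ◇^3□^0q → □^2◇^0q.
First-order correspondent: ∀x ∀y ∀z ((xR³y ∧ xR²z) → ∃w (y = w ∧ z = w)).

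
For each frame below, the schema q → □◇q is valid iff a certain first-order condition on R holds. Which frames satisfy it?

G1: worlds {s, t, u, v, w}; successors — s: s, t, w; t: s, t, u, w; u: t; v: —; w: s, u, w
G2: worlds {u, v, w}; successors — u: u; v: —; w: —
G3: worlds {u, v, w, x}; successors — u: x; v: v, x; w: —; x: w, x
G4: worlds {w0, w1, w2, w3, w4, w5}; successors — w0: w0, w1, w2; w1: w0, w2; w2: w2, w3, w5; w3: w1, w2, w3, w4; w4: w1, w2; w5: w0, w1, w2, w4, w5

G2

Frame correspondent (Sahlqvist): ∀x ∀y (Rxy → Ryx) — i.e. symmetry.
G1: fails — Rwu but not Ruw.
G2: condition met.
G3: fails — Rxw but not Rwx.
G4: fails — Rw3w1 but not Rw1w3.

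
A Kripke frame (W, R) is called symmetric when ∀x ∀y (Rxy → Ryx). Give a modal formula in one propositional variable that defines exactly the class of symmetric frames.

q → □◇q

A defining formula is q → □◇q (the B axiom).
Suppose q→□◇q is valid. Take Rxy and set V(q)={x}. Then q at x, so □◇q at x, so ◇q at y, so some z with Ryz has q; z=x, i.e. Ryx.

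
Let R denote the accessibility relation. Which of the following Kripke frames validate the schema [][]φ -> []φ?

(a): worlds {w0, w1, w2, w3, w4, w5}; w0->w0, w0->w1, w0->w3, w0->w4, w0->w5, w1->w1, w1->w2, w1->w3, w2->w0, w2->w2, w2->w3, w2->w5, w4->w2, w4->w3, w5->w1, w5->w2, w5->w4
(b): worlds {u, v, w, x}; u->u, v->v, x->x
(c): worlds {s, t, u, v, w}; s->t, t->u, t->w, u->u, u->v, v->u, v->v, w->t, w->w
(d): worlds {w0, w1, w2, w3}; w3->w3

This is the axiom for density; its first-order frame correspondent is forall x forall y (Rxy -> exists z (Rxz & Rzy)).
(a): fails — Rw5w4 but no z with Rw5z and Rzw4.
(b): satisfies the condition.
(c): fails — Rst but no z with Rsz and Rzt.
(d): satisfies the condition.

(b), (d)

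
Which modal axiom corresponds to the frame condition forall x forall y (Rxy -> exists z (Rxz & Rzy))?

□□r → □r

A defining formula is □□r → □r (the C4 axiom).
Suppose □□r→□r is valid. Take Rxy and set V(r)={w : xR²w}. Then □□r at x, so □r at x, so r at y, i.e. ∃z(Rxz∧Rzy).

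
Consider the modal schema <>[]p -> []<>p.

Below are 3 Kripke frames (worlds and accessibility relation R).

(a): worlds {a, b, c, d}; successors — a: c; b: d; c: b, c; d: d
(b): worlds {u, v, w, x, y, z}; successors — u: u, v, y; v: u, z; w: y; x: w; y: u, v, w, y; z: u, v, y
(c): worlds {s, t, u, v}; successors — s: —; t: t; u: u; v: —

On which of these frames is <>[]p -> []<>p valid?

The schema corresponds to convergence: forall x forall y forall z (Rxy & Rxz -> exists w (Ryw & Rzw)).
(a): fails — Rcc and Rcb but c and b have no common successor.
(b): fails — Ryv and Ryw but v and w have no common successor.
(c): satisfies the condition.
Valid on: (c).

(c)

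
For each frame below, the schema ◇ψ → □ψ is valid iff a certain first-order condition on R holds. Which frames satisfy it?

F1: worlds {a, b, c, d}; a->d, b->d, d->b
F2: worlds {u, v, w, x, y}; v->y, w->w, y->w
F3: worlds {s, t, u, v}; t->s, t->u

The schema corresponds to partial functionality: ∀x ∀y ∀z (Rxy ∧ Rxz → y = z).
F1: satisfies the condition.
F2: satisfies the condition.
F3: fails — t sees both s and u.
Valid on: F1, F2.

F1, F2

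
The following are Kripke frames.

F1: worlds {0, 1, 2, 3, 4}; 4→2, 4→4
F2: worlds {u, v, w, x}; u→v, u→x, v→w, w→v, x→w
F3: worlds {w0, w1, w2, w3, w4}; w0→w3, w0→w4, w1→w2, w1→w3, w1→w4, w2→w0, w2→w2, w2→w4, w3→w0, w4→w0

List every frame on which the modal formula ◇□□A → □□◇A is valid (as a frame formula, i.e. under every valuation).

The schema corresponds to a generalized confluence (Geach) condition: ∀x ∀y ∀z ((xRy ∧ xR²z) → ∃w (yR²w ∧ zRw)).
F1: fails — 4R2, 4R²2 but no w with 2R²w and 2Rw.
F2: holds.
F3: fails — w1Rw3, w1R²w4 but no w with w3R²w and w4Rw.
Valid on: F2.

F2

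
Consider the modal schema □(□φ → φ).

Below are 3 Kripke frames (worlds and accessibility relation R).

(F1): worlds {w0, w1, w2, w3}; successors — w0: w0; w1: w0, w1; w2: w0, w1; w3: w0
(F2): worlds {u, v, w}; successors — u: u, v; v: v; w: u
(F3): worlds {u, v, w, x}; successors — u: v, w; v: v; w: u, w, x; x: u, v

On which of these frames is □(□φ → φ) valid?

This is the axiom for shift-reflexivity; its first-order frame correspondent is ∀x ∀y (Rxy → Ryy).
(F1): condition met.
(F2): condition met.
(F3): fails — Rwu but not Ruu.
Valid on: (F1), (F2).

(F1), (F2)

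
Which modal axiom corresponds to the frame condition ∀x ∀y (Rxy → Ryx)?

r → □◇r

A defining formula is r → □◇r (the B axiom).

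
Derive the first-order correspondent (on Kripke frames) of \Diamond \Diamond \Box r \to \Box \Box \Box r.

This is a Sahlqvist (Geach-type) schema ◇^2□^1r → □^3◇^0r.
Minimal-valuation argument: fix x; take any y with xR^2y and any z with xR^3z. Set V(r) to the set of worlds R-reachable from y in exactly 1 step. Then □^1r holds at y, so the antecedent holds at x; validity forces ◇^0r at z, giving a w with zR^0w and yR^1w.
First-order correspondent: \forall x \forall y \forall z ((x R^2 y \wedge x R^3 z) \to \exists w (yRw \wedge z = w)).

\forall x \forall y \forall z ((x R^2 y \wedge x R^3 z) \to \exists w (yRw \wedge z = w))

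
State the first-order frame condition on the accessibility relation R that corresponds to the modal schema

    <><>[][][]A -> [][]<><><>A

forall x forall y forall z ((x R^2 y & x R^2 z) -> exists w (y R^3 w & z R^3 w))

This is a Sahlqvist (Geach-type) schema ◇^2□^3A → □^2◇^3A.
Minimal-valuation argument: fix x; take any y with xR^2y and any z with xR^2z. Set V(A) to the set of worlds R-reachable from y in exactly 3 steps. Then □^3A holds at y, so the antecedent holds at x; validity forces ◇^3A at z, giving a w with zR^3w and yR^3w.
First-order correspondent: forall x forall y forall z ((x R^2 y & x R^2 z) -> exists w (y R^3 w & z R^3 w)).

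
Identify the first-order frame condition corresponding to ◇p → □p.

partial functionality

Suppose ◇p→□p is valid. Take Rxy, Rxz and set V(p)={y}. Then ◇p at x, so □p at x, so p at z, i.e. z=y.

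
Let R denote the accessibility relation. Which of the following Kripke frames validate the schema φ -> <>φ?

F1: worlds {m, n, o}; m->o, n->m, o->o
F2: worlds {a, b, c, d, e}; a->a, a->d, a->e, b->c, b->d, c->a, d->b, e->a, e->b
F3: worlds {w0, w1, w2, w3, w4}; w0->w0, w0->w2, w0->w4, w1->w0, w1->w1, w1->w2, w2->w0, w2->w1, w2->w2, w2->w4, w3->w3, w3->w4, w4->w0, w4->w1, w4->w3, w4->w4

Frame correspondent (Sahlqvist): forall x Rxx — i.e. reflexivity.
F1: fails — world m does not see itself.
F2: fails — world b does not see itself.
F3: ✓.
Valid on: F3.

F3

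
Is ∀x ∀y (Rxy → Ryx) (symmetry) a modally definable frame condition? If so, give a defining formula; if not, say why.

Yes, by q → □◇q

This is a Sahlqvist condition; the B axiom q → □◇q defines it.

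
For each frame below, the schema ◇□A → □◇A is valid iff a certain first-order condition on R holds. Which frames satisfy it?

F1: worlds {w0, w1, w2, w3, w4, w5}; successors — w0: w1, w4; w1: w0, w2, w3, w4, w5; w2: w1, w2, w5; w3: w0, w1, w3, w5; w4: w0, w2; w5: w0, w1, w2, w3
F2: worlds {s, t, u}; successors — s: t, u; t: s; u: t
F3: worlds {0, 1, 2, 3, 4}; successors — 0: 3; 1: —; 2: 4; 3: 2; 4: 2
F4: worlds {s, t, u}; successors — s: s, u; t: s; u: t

F3

Frame correspondent (Sahlqvist): ∀x ∀y ∀z (Rxy ∧ Rxz → ∃w (Ryw ∧ Rzw)) — i.e. convergence.
F1: fails — Rw1w4 and Rw1w0 but w4 and w0 have no common successor.
F2: fails — Rsu and Rst but u and t have no common successor.
F3: satisfies the condition.
F4: fails — Rsu and Rss but u and s have no common successor.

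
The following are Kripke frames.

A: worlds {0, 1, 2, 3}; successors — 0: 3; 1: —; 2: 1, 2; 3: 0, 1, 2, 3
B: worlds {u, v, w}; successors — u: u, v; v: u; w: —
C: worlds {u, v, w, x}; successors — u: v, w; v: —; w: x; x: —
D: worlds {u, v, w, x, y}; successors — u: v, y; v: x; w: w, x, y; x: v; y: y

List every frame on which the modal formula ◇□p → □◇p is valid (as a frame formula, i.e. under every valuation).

Frame correspondent (Sahlqvist): ∀x ∀y ∀z (Rxy ∧ Rxz → ∃w (Ryw ∧ Rzw)) — i.e. convergence.
A: fails — R22 and R21 but 2 and 1 have no common successor.
B: satisfies the condition.
C: fails — Ruv and Ruv but v and v have no common successor.
D: fails — Ruv and Ruy but v and y have no common successor.

B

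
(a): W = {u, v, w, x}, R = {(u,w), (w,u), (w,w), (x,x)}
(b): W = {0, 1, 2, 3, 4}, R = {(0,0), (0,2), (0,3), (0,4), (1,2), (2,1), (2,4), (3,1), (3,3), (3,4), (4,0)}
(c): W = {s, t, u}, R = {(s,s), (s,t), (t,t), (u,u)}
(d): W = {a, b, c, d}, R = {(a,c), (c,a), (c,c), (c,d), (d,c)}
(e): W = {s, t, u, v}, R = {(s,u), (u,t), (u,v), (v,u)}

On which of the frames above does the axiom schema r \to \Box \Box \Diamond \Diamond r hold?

Frame correspondent (Sahlqvist): \forall x \forall z (x R^2 z \to \exists w (x = w \wedge z R^2 w)) — i.e. a generalized confluence (Geach) condition.
(a): ✓.
(b): fails — 0R²1 but no w with 0=w and 1R²w.
(c): fails — sR²t but no w with s=w and tR²w.
(d): ✓.
(e): fails — sR²t but no w with s=w and tR²w.

(a), (d)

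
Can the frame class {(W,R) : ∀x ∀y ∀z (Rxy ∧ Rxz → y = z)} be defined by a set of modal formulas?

The condition is partial functionality. A defining modal formula is ◇q → □q.
Suppose ◇q→□q is valid. Take Rxy, Rxz and set V(q)={y}. Then ◇q at x, so □q at x, so q at z, i.e. z=y.

Definable; ◇q → □q defines it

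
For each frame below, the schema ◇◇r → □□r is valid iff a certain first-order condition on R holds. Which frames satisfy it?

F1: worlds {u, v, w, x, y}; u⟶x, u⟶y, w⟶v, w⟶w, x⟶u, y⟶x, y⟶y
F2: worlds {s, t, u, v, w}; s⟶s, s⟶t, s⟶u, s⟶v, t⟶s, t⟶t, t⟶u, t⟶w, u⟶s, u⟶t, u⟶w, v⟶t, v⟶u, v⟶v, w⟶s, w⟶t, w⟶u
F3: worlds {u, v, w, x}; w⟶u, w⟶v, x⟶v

F3

The schema corresponds to a generalized confluence (Geach) condition: ∀x ∀y ∀z ((xR²y ∧ xR²z) → ∃w (y = w ∧ z = w)).
F1: fails — uR²u, uR²x but u ≠ x.
F2: fails — sR²s, sR²t but s ≠ t.
F3: condition met.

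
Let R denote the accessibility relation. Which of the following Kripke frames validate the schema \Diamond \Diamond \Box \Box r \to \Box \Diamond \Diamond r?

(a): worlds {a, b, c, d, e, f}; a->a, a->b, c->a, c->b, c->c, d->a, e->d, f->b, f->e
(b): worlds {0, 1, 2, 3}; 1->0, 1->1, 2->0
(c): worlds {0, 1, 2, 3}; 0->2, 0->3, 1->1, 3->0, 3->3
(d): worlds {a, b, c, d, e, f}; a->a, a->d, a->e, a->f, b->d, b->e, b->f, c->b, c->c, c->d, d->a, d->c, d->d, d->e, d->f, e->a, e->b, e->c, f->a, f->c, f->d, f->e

(d)

This is the axiom for a generalized confluence (Geach) condition; its first-order frame correspondent is \forall x \forall y \forall z ((x R^2 y \wedge xRz) \to \exists w (y R^2 w \wedge z R^2 w)).
(a): fails — aR²a, aRb but no w with aR²w and bR²w.
(b): fails — 1R²0, 1R0 but no w with 0R²w and 0R²w.
(c): fails — 0R²0, 0R2 but no w with 0R²w and 2R²w.
(d): ✓.
Valid on: (d).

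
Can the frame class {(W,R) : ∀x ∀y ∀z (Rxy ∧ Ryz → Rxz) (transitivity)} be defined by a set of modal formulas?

This is a Sahlqvist condition; the 4 axiom □r → □□r defines it.
Suppose □r→□□r is valid. Take Rxy, Ryz and set V(r)={w : Rxw}. Then □r at x, so □□r at x, so □r at y, so r at z, i.e. Rxz.

Definable; □r → □□r defines it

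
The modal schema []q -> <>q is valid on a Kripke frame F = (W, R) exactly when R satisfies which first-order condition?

seriality

This schema is the D axiom.
It corresponds to seriality: forall x exists y Rxy.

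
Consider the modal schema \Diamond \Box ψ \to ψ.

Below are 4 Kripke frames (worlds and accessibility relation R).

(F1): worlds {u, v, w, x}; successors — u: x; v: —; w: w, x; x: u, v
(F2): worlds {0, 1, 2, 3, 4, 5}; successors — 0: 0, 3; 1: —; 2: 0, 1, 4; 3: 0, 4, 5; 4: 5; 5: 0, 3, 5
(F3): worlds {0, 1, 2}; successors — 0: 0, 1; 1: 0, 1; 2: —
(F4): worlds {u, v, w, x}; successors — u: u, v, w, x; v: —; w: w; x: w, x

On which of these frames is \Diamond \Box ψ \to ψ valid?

(F3)

Frame correspondent (Sahlqvist): \forall x \forall y (Rxy \to Ryx) — i.e. symmetry.
(F1): fails — Rwx but not Rxw.
(F2): fails — R34 but not R43.
(F3): condition met.
(F4): fails — Ruv but not Rvu.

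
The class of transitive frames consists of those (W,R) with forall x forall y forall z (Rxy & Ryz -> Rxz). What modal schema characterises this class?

□p → □□p

This is transitivity; the standard corresponding axiom is 4: □p → □□p.
Suppose □p→□□p is valid. Take Rxy, Ryz and set V(p)={w : Rxw}. Then □p at x, so □□p at x, so □p at y, so p at z, i.e. Rxz.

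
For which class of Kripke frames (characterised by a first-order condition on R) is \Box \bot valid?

This schema is the Ver axiom.
Its frame correspondent is emptiness of R — \forall x \forall y \neg Rxy.

emptiness of R: \forall x \forall y \neg Rxy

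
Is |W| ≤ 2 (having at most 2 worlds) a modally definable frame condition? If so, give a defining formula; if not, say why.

If a class were modally definable it would be closed under disjoint unions (Goldblatt–Thomason).
Any modal formula valid on each of 3 disjoint one-world frames is valid on their disjoint union (validity is preserved under disjoint unions). Each one-world frame has |W|=1≤2, but the union has |W|=3.
Hence having at most 2 worlds is not modally definable.

No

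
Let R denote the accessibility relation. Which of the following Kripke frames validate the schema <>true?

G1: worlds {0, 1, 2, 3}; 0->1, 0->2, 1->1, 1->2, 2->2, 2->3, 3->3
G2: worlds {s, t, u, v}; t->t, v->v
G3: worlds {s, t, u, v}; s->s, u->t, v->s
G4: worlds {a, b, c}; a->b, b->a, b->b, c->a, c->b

Frame correspondent (Sahlqvist): forall x exists y Rxy — i.e. seriality.
G1: condition met.
G2: fails — world s has no successor.
G3: fails — world t has no successor.
G4: condition met.

G1, G4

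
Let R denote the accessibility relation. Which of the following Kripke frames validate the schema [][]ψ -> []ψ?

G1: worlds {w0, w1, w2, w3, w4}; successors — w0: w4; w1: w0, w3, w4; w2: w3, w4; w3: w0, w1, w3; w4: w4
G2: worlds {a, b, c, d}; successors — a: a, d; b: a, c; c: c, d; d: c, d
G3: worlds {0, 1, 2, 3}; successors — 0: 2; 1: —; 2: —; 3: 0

G1, G2

Frame correspondent (Sahlqvist): forall x forall y (Rxy -> exists z (Rxz & Rzy)) — i.e. density.
G1: condition met.
G2: condition met.
G3: fails — R30 but no z with R3z and Rz0.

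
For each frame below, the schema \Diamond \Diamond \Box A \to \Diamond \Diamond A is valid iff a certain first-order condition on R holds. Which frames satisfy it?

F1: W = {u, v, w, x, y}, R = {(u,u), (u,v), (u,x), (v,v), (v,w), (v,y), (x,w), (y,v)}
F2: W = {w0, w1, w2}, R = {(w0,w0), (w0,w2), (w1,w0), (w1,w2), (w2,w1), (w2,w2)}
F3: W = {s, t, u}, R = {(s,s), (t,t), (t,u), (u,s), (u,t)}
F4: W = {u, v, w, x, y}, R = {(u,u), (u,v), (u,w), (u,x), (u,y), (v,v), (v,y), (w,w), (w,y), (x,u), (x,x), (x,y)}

This is the axiom for a generalized confluence (Geach) condition; its first-order frame correspondent is \forall x \forall y (x R^2 y \to \exists w (yRw \wedge x R^2 w)).
F1: fails — uR²w but no t with wRt and uR²t.
F2: holds.
F3: holds.
F4: fails — uR²y but no t with yRt and uR²t.
Valid on: F2, F3.

F2, F3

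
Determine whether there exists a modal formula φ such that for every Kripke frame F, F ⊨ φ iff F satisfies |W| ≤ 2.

Any modally definable frame class is closed under disjoint unions.
Any modal formula valid on each of 3 disjoint one-world frames is valid on their disjoint union (validity is preserved under disjoint unions). Each one-world frame has |W|=1≤2, but the union has |W|=3.
So no modal formula (or set of formulas) defines exactly the |W|≤2 frames.

Not definable by any modal formula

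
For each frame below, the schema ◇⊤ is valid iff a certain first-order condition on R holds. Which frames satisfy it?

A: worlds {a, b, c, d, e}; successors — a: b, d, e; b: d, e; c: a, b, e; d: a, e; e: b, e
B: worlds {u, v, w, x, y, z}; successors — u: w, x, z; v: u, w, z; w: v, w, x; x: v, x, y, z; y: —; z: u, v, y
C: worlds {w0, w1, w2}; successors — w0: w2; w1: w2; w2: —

A

Frame correspondent (Sahlqvist): ∀x ∃y Rxy — i.e. seriality.
A: holds.
B: fails — world y has no successor.
C: fails — world w2 has no successor.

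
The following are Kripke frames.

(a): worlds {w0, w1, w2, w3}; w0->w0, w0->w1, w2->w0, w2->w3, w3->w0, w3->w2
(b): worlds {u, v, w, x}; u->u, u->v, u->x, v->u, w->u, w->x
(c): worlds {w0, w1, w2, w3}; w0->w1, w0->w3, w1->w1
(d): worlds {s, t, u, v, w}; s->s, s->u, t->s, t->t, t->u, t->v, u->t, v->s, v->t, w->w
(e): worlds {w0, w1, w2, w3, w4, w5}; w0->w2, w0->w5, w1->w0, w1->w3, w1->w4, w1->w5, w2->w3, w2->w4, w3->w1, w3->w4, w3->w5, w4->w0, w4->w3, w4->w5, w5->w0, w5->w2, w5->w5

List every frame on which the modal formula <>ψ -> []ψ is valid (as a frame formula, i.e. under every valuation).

This is the axiom for partial functionality; its first-order frame correspondent is forall x forall y forall z (Rxy & Rxz -> y = z).
(a): fails — w0 sees both w0 and w1.
(b): fails — u sees both u and v.
(c): fails — w0 sees both w1 and w3.
(d): fails — s sees both s and u.
(e): fails — w0 sees both w2 and w5.
Valid on no frame.

none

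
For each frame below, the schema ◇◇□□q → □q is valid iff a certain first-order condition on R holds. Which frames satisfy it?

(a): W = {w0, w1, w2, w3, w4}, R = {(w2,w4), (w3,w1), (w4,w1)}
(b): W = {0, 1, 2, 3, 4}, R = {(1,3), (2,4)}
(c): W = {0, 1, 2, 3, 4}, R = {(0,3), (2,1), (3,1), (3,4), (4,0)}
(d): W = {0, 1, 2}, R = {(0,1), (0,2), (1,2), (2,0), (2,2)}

The schema corresponds to a generalized confluence (Geach) condition: ∀x ∀y ∀z ((xR²y ∧ xRz) → ∃w (yR²w ∧ z = w)).
(a): fails — w2R²w1, w2Rw4 but no w with w1R²w and w4=w.
(b): ✓.
(c): fails — 0R²1, 0R3 but no w with 1R²w and 3=w.
(d): fails — 0R²0, 0R1 but no w with 0R²w and 1=w.

(b)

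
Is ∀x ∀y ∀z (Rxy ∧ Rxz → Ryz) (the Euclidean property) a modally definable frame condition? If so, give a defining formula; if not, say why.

Yes, by ◇q → □◇q

The condition is the Euclidean property. A defining modal formula is ◇q → □◇q.
Suppose ◇q→□◇q is valid. Take Rxy, Rxz and set V(q)={y}. Then ◇q at x, so □◇q at x, so ◇q at z, so some w with Rzw has q; w=y, i.e. Rzy. By symmetry of the argument, Ryz.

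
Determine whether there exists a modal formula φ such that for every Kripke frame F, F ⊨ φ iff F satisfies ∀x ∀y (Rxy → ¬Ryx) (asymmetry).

Not definable by any modal formula

If a class were modally definable it would be closed under surjective bounded morphisms (Goldblatt–Thomason).
The 4-cycle (worlds a,b,c,d with a→b→c→d→a) is asymmetric. Mapping every world to a single reflexive point • is a surjective bounded morphism, and the reflexive point is not asymmetric (R•• but asymmetry requires ¬R••).
So no modal formula (or set of formulas) defines exactly the asymmetric frames.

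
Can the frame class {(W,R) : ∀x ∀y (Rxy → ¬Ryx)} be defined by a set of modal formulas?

No — not modally definable

If a class were modally definable it would be closed under surjective bounded morphisms (Goldblatt–Thomason).
The 4-cycle (worlds w0,w1,w2,w3 with w0→w1→w2→w3→w0) is asymmetric. Mapping every world to a single reflexive point • is a surjective bounded morphism, and the reflexive point is not asymmetric (R•• but asymmetry requires ¬R••).
Hence asymmetry is not modally definable.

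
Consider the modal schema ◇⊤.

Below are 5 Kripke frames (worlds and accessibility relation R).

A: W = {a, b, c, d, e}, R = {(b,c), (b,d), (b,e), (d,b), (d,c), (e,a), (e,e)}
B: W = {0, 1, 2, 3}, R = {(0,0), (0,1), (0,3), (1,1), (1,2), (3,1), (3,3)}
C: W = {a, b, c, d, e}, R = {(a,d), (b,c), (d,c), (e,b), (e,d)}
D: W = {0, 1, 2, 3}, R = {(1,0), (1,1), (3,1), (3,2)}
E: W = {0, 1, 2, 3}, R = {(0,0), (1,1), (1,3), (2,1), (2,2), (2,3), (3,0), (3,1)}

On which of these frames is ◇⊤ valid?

E

This is the axiom for seriality; its first-order frame correspondent is ∀x ∃y Rxy.
A: fails — world a has no successor.
B: fails — world 2 has no successor.
C: fails — world c has no successor.
D: fails — world 0 has no successor.
E: condition met.
Valid on: E.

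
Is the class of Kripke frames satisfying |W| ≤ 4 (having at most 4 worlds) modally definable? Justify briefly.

No — not modally definable

Modal frame validity is preserved under disjoint unions.
Any modal formula valid on each of 5 disjoint one-world frames is valid on their disjoint union (validity is preserved under disjoint unions). Each one-world frame has |W|=1≤4, but the union has |W|=5.
So the class is not modally definable.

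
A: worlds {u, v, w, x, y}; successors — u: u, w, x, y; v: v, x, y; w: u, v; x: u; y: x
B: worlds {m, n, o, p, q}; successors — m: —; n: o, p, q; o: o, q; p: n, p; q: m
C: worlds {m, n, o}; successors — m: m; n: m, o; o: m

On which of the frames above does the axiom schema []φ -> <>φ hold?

A, C

The schema corresponds to seriality: forall x exists y Rxy.
A: ✓.
B: fails — world m has no successor.
C: ✓.
Valid on: A, C.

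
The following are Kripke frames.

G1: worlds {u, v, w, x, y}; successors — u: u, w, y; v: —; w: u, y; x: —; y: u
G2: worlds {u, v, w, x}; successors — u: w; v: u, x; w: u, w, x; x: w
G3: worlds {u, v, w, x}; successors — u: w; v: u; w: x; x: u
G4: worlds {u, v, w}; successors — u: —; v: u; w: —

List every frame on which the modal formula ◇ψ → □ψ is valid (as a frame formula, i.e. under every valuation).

G3, G4

The schema corresponds to partial functionality: ∀x ∀y ∀z (Rxy ∧ Rxz → y = z).
G1: fails — u sees both u and w.
G2: fails — v sees both u and x.
G3: holds.
G4: holds.
Valid on: G3, G4.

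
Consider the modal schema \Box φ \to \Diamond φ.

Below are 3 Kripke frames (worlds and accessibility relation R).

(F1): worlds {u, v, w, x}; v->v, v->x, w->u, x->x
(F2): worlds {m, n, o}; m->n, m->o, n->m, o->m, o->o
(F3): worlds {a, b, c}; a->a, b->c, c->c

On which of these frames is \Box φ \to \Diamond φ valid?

Frame correspondent (Sahlqvist): \forall x \exists y Rxy — i.e. seriality.
(F1): fails — world u has no successor.
(F2): satisfies the condition.
(F3): satisfies the condition.

(F2), (F3)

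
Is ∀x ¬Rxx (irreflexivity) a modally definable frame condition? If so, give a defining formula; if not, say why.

If a class were modally definable it would be closed under surjective bounded morphisms (Goldblatt–Thomason).
The 5-cycle (worlds s,t,u,v,w with s→t→u→v→w→s) is irreflexive, and the map sending every world to a single reflexive point • is a surjective bounded morphism (forth: every edge maps to (•,•); back: every world has a successor). So any modal formula valid on the 5-cycle is also valid on the reflexive point, which is not irreflexive.
So no modal formula (or set of formulas) defines exactly the irreflexive frames.

Not modally definable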